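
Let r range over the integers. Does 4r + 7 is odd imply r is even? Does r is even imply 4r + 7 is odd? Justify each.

(⟹) This fails: take r = 7. Then 4r + 7 = 35, which is odd, yet r = 7 is odd, not even.

(⟸) Suppose r is even. Since 4 is even, 4r is even for every r, so 4r + 7 has the same parity as 7, which is odd. Hence 4r + 7 is odd.

Not equivalent: only (⇐) holds.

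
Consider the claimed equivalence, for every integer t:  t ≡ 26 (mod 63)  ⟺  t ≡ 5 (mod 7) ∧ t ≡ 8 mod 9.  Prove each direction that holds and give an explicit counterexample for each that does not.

The biconditional holds.

[⇒] Suppose t ≡ 26 (mod 63); write t = 63j + 26. Since 7 ∣ 63, reducing mod 7 gives t ≡ 26 ≡ 5 (mod 7); since 9 ∣ 63, reducing mod 9 gives t ≡ 26 ≡ 8 (mod 9).

[⇐] Conversely, if t ≡ 5 (mod 7) and t ≡ 8 (mod 9), then by the Chinese remainder theorem t ≡ 26 (mod 63). This is exactly t ≡ 26 (mod 63).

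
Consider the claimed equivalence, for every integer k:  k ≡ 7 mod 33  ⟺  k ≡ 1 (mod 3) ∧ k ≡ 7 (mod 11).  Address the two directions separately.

Both directions hold.

(⇒) Suppose k ≡ 7 (mod 33); write k = 33j + 7. Since 3 ∣ 33, reducing mod 3 gives k ≡ 7 ≡ 1 (mod 3); since 11 ∣ 33, reducing mod 11 gives k ≡ 7 (mod 11).

(⇐) Conversely, if k ≡ 1 (mod 3) and k ≡ 7 (mod 11), then by the Chinese remainder theorem k ≡ 7 (mod 33). This is exactly k ≡ 7 (mod 33).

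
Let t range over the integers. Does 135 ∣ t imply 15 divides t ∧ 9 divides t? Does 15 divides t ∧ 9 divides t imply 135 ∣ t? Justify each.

Only the forward implication holds.

Forward direction. If 135 ∣ t, write t = 135q. Since 135 = 9·15, t = 15·(9q), so 15 ∣ t; and since 135 = 15·9, t = 9·(15q), so 9 ∣ t.

Converse. This fails: take t = 45. Both 15 ∣ 45 and 9 ∣ 45, yet 45 is not a multiple of 135 (since 45 = 0·135 + 45), so 135 ∤ 45.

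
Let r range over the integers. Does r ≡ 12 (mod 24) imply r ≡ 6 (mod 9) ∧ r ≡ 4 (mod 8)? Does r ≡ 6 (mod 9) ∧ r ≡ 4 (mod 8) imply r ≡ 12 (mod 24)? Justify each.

(→) This fails: r = 12 gives 12 ≡ 12 (mod 24) but 12 ≡ 3 (mod 9), so the conjunction on the right does not hold.

(←) Conversely, if r ≡ 6 (mod 9) and r ≡ 4 (mod 8), then by the Chinese remainder theorem r ≡ 60 (mod 72). Since 60 ≡ 12 (mod 24) and 24 ∣ 72, we get r ≡ 12 (mod 24).

(⇒) fails; (⇐) holds.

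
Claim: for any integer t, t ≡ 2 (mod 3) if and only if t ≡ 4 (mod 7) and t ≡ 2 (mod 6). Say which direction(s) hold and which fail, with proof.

(⇒) This fails: t = 2 gives 2 ≡ 2 (mod 3) but 2 ≡ 2 (mod 7), so the conjunction on the right does not hold.

(⇐) Conversely, if t ≡ 4 (mod 7) and t ≡ 2 (mod 6), then by the Chinese remainder theorem t ≡ 32 (mod 42). Since 32 ≡ 2 (mod 3) and 3 ∣ 42, we get t ≡ 2 (mod 3).

Only the reverse direction holds.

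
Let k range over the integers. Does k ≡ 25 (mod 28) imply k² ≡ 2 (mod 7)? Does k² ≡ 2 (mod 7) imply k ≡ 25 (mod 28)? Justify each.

Only the forward direction holds.

(⟹) Suppose k ≡ 25 (mod 28). Then k² ≡ 25² = 625 (mod 28), and since 7 ∣ 28, also k² ≡ 2 (mod 7).

(⟸) This fails: take k = 3. Then 3² = 9 ≡ 2 (mod 7), yet 3 ≡ 3 (mod 28), not 25.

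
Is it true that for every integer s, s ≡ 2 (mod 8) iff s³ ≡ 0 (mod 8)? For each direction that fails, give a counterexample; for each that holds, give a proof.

(→) Suppose s ≡ 2 (mod 8). Write s = 8j + 2. Then (8j + 2)³ = 512j³ + 384j² + 96j + 8 = 8(64j³ + 48j² + 12j + 1) + 0, so s³ ≡ 0 (mod 8).

(←) This fails: take s = 0. Then 0³ = 0 ≡ 0 (mod 8), yet 0 ≡ 0 (mod 8), not 2.

(⇒) holds; (⇐) fails.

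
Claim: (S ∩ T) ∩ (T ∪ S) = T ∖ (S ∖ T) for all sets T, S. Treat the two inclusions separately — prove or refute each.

Only the forward inclusion holds.

Forward inclusion. Let x ∈ (S ∩ T) ∩ (T ∪ S). Then x ∈ T ∩ S, from which x ∈ T ∖ (S ∖ T).

Reverse inclusion. This inclusion fails. Take T = {1}, S = ∅; then 1 ∈ T ∖ (S ∖ T) but 1 ∉ (S ∩ T) ∩ (T ∪ S).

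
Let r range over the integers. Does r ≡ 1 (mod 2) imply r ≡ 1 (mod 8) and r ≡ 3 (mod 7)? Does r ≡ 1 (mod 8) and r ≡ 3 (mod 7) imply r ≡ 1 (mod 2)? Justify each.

Only the reverse direction holds.

Forward direction. This fails: r = 1 gives 1 ≡ 1 (mod 2) but 1 ≡ 1 (mod 7), so the conjunction on the right does not hold.

Converse. If r ≡ 1 (mod 8) and r ≡ 3 (mod 7), then by the Chinese remainder theorem r ≡ 17 (mod 56). Since 17 ≡ 1 (mod 2) and 2 ∣ 56, we get r ≡ 1 (mod 2).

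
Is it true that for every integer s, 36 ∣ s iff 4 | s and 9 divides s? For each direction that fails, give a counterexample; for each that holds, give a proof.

(⟹) If 36 ∣ s, write s = 36q. Since 36 = 9·4, s = 4·(9q), so 4 ∣ s; and since 36 = 4·9, s = 9·(4q), so 9 ∣ s.

(⟸) Suppose 4 ∣ s and 9 ∣ s. Any common multiple of 4 and 9 is a multiple of their lcm; here gcd(4, 9) = 1, so lcm(4, 9) = 4·9 = 36, so 36 ∣ s.

The biconditional holds.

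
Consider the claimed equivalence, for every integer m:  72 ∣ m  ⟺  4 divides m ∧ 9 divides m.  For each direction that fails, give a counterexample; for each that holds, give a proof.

(←) This fails: take m = 36. Both 4 ∣ 36 and 9 ∣ 36, yet 36 is not a multiple of 72 (since 36 = 0·72 + 36), so 72 ∤ 36.

(→) If 72 ∣ m, write m = 72q. Since 72 = 18·4, m = 4·(18q), so 4 ∣ m; and since 72 = 8·9, m = 9·(8q), so 9 ∣ m.

(⇒) holds; (⇐) fails.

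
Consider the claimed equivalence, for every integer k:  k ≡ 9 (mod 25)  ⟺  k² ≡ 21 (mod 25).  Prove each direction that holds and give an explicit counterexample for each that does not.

Neither implication holds.

(⇒) This fails: take k = 9. Then 9 ≡ 9 (mod 25), but 9² = 81 ≡ 6 (mod 25), not 21.

(⇐) This fails: take k = 11. Then 11² = 121 ≡ 21 (mod 25), yet 11 ≡ 11 (mod 25), not 9.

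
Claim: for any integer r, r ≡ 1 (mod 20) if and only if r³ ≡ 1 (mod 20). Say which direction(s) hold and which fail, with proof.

[⇐] Suppose r³ ≡ 1 (mod 20). The only residue r in {0, …, 19} with r³ ≡ 1 (mod 20) is r = 1, so r ≡ 1 (mod 20).

[⇒] Suppose r ≡ 1 (mod 20). Write r = 20j + 1. Then (20j + 1)³ = 8000j³ + 1200j² + 60j + 1 = 20(400j³ + 60j² + 3j) + 1, so r³ ≡ 1 (mod 20).

Both directions hold; the statement is true.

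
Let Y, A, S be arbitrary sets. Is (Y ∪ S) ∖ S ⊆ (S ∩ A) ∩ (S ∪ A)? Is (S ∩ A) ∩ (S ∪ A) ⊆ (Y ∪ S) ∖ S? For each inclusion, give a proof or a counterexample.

(⊆) This inclusion fails. Take Y = {1}, A = ∅, S = ∅; then 1 ∈ (Y ∪ S) ∖ S but 1 ∉ (S ∩ A) ∩ (S ∪ A).

(⊇) This inclusion fails. Take Y = ∅, A = {1}, S = {1}; then 1 ∈ (S ∩ A) ∩ (S ∪ A) but 1 ∉ (Y ∪ S) ∖ S.

Both inclusions fail.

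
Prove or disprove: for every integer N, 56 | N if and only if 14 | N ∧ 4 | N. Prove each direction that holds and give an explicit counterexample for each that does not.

Only the forward direction holds.

(→) If 56 ∣ N, write N = 56q. Since 56 = 4·14, N = 14·(4q), so 14 ∣ N; and since 56 = 14·4, N = 4·(14q), so 4 ∣ N.

(←) This fails: take N = 28. Both 14 ∣ 28 and 4 ∣ 28, yet 28 is not a multiple of 56 (since 28 = 0·56 + 28), so 56 ∤ 28.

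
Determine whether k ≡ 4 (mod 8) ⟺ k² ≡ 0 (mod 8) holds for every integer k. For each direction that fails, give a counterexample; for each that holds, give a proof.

Only the forward implication holds.

(←) This fails: take k = 0. Then 0² = 0 ≡ 0 (mod 8), yet 0 ≡ 0 (mod 8), not 4.

(→) Suppose k ≡ 4 (mod 8). Write k = 8j + 4. Then (8j + 4)² = 64j² + 64j + 16 = 8(8j² + 8j + 2) + 0, so k² ≡ 0 (mod 8).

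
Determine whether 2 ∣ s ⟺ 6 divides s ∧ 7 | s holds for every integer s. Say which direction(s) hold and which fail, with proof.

[⇒] This fails: take s = 2. Certainly 2 ∣ 2, but 6 ∤ 2.

[⇐] Suppose 6 ∣ s and 7 ∣ s. Any common multiple of 6 and 7 is a multiple of their lcm; here gcd(6, 7) = 1, so lcm(6, 7) = 6·7 = 42, so 42 ∣ s. Since 2 ∣ 42, it follows that 2 ∣ s.

Only the converse holds.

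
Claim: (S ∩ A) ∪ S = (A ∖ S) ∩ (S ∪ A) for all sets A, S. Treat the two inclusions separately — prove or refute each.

(⊆) fails and (⊇) fails.

(⊆) This inclusion fails. Take A = ∅, S = {1}; then 1 ∈ (S ∩ A) ∪ S but 1 ∉ (A ∖ S) ∩ (S ∪ A).

(⊇) This inclusion fails. Take A = {1}, S = ∅; then 1 ∈ (A ∖ S) ∩ (S ∪ A) but 1 ∉ (S ∩ A) ∪ S.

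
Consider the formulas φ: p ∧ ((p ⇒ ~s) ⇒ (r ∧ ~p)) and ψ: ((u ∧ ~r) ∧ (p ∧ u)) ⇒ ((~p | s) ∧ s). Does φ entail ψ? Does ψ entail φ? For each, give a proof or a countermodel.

Converse. This fails. Under u = F, r = F, s = F, p = F, the left side is false but the right side is true.

Forward direction. Assume the antecedent. If u is true, the antecedent forces (u = T, r = F, s = T, p = T) or (u = T, r = T, s = T, p = T), and the consequent holds there. If u is false, the consequent reduces to true regardless of the other variables. Either way the consequent holds.

The forward direction holds; the converse fails.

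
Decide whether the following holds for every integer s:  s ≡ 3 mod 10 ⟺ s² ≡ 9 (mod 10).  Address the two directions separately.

Only the forward direction holds.

Forward direction. Suppose s ≡ 3 mod 10. Write s = 10j + 3. Then (10j + 3)² = 100j² + 60j + 9 = 10(10j² + 6j) + 9, so s² ≡ 9 (mod 10).

Converse. This fails: take s = 7. Then 7² = 49 ≡ 9 (mod 10), yet 7 ≡ 7 (mod 10), not 3.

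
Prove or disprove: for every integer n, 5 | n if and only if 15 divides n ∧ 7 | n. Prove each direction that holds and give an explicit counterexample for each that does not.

(→) This fails: take n = 5. Certainly 5 ∣ 5, but 15 ∤ 5.

(←) Suppose 15 ∣ n and 7 ∣ n. Any common multiple of 15 and 7 is a multiple of their lcm; here gcd(15, 7) = 1, so lcm(15, 7) = 15·7 = 105, so 105 ∣ n. Since 5 ∣ 105, it follows that 5 ∣ n.

Only the reverse direction holds.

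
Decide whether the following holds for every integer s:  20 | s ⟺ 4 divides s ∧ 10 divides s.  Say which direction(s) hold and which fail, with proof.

(⇒) If 20 ∣ s, write s = 20q. Since 20 = 5·4, s = 4·(5q), so 4 ∣ s; and since 20 = 2·10, s = 10·(2q), so 10 ∣ s.

(⇐) Suppose 4 ∣ s and 10 ∣ s. Any common multiple of 4 and 10 is a multiple of their lcm; here lcm(4, 10) = 4·10/gcd(4, 10) = 40/2 = 20, so 20 ∣ s.

Both directions hold.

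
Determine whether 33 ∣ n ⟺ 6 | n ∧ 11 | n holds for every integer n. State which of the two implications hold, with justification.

Not equivalent: only (⇐) holds.

Forward direction. This fails: take n = 33. Certainly 33 ∣ 33, but 6 ∤ 33.

Converse. Suppose 6 ∣ n and 11 ∣ n. Any common multiple of 6 and 11 is a multiple of their lcm; here gcd(6, 11) = 1, so lcm(6, 11) = 6·11 = 66, so 66 ∣ n. Since 33 ∣ 66, it follows that 33 ∣ n.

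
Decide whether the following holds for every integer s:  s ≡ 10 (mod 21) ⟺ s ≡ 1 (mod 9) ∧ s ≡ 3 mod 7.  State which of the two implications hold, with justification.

Not equivalent: only (⇐) holds.

(→) This fails: s = 52 gives 52 ≡ 10 (mod 21) but 52 ≡ 7 (mod 9), so the conjunction on the right does not hold.

(←) Conversely, if s ≡ 1 (mod 9) and s ≡ 3 (mod 7), then by the Chinese remainder theorem s ≡ 10 (mod 63). Since 10 ≡ 10 (mod 21) and 21 ∣ 63, we get s ≡ 10 (mod 21).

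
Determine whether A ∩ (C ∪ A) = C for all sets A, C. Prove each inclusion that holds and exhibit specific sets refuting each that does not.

(⊆) This inclusion fails. Take A = {1}, C = ∅; then 1 ∈ A ∩ (C ∪ A) but 1 ∉ C.

(⊇) This inclusion fails. Take A = ∅, C = {1}; then 1 ∈ C but 1 ∉ A ∩ (C ∪ A).

(⊆) fails and (⊇) fails.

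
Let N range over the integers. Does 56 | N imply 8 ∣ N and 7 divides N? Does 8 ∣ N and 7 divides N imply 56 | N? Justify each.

(→) If 56 ∣ N, write N = 56q. Since 56 = 7·8, N = 8·(7q), so 8 ∣ N; and since 56 = 8·7, N = 7·(8q), so 7 ∣ N.

(←) Suppose 8 ∣ N and 7 ∣ N. Any common multiple of 8 and 7 is a multiple of their lcm; here gcd(8, 7) = 1, so lcm(8, 7) = 8·7 = 56, so 56 ∣ N.

Equivalent; both directions hold.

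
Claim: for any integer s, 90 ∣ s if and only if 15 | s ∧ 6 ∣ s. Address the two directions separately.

Forward direction. If 90 ∣ s, write s = 90q. Since 90 = 6·15, s = 15·(6q), so 15 ∣ s; and since 90 = 15·6, s = 6·(15q), so 6 ∣ s.

Converse. This fails: take s = 30. Both 15 ∣ 30 and 6 ∣ 30, yet 30 is not a multiple of 90 (since 30 = 0·90 + 30), so 90 ∤ 30.

(⇒) holds; (⇐) fails.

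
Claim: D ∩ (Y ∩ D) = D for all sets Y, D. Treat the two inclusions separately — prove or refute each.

The sets are not equal: only the forward inclusion holds.

(⟹) Let x ∈ D ∩ (Y ∩ D). Then x ∈ Y ∩ D, from which x ∈ D.

(⟸) This inclusion fails. Take Y = ∅, D = {1}; then 1 ∈ D but 1 ∉ D ∩ (Y ∩ D).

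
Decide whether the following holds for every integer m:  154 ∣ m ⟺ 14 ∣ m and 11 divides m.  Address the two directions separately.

[⇒] If 154 ∣ m, write m = 154q. Since 154 = 11·14, m = 14·(11q), so 14 ∣ m; and since 154 = 14·11, m = 11·(14q), so 11 ∣ m.

[⇐] Suppose 14 ∣ m and 11 ∣ m. Any common multiple of 14 and 11 is a multiple of their lcm; here gcd(14, 11) = 1, so lcm(14, 11) = 14·11 = 154, so 154 ∣ m.

Both directions hold; the statement is true.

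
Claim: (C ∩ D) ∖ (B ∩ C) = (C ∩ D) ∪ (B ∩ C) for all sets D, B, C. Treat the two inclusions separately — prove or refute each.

(⊆) holds; (⊇) fails.

(⟹) Let x ∈ (C ∩ D) ∖ (B ∩ C). Then x ∈ D ∩ C and x ∉ B, from which x ∈ (C ∩ D) ∪ (B ∩ C).

(⟸) This inclusion fails. Take D = ∅, B = {1}, C = {1}; then 1 ∈ (C ∩ D) ∪ (B ∩ C) but 1 ∉ (C ∩ D) ∖ (B ∩ C).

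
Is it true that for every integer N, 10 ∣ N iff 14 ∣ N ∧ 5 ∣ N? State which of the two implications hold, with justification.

[⇒] This fails: take N = 10. Certainly 10 ∣ 10, but 14 ∤ 10.

[⇐] Suppose 14 ∣ N and 5 ∣ N. Any common multiple of 14 and 5 is a multiple of their lcm; here gcd(14, 5) = 1, so lcm(14, 5) = 14·5 = 70, so 70 ∣ N. Since 10 ∣ 70, it follows that 10 ∣ N.

Only the converse holds.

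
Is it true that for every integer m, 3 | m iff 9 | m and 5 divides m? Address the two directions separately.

[⇐] Suppose 9 ∣ m and 5 ∣ m. Any common multiple of 9 and 5 is a multiple of their lcm; here gcd(9, 5) = 1, so lcm(9, 5) = 9·5 = 45, so 45 ∣ m. Since 3 ∣ 45, it follows that 3 ∣ m.

[⇒] This fails: take m = 3. Certainly 3 ∣ 3, but 9 ∤ 3.

Not equivalent: only (⇐) holds.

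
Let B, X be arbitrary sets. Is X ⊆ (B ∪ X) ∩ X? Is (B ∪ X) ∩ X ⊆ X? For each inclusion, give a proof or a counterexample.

The two sets are equal.

Forward inclusion. Let x ∈ X. Then either x ∈ X and x ∉ B; or x ∈ B ∩ X. In each case x ∈ (B ∪ X) ∩ X, so X ⊆ (B ∪ X) ∩ X.

Reverse inclusion. Let x ∈ (B ∪ X) ∩ X. Then either x ∈ X and x ∉ B; or x ∈ B ∩ X. In each case x ∈ X, so (B ∪ X) ∩ X ⊆ X.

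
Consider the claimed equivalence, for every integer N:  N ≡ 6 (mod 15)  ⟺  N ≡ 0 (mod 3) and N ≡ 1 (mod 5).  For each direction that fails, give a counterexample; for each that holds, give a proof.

Both directions hold.

(←) If N ≡ 0 (mod 3) and N ≡ 1 (mod 5), then by the Chinese remainder theorem N ≡ 6 (mod 15). This is exactly N ≡ 6 (mod 15).

(→) Suppose N ≡ 6 (mod 15); write N = 15j + 6. Since 3 ∣ 15, reducing mod 3 gives N ≡ 6 ≡ 0 (mod 3); since 5 ∣ 15, reducing mod 5 gives N ≡ 6 ≡ 1 (mod 5).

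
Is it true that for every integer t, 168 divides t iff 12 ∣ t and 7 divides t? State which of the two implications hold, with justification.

The forward direction holds; the converse fails.

(⟹) If 168 ∣ t, write t = 168q. Since 168 = 14·12, t = 12·(14q), so 12 ∣ t; and since 168 = 24·7, t = 7·(24q), so 7 ∣ t.

(⟸) This fails: take t = 84. Both 12 ∣ 84 and 7 ∣ 84, yet 84 is not a multiple of 168 (since 84 = 0·168 + 84), so 168 ∤ 84.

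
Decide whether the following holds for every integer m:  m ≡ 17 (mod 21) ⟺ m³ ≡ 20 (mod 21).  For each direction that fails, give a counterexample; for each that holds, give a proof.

[⇒] Suppose m ≡ 17 (mod 21). Write m = 21j + 17. Then (21j + 17)³ = 9261j³ + 22491j² + 18207j + 4913 = 21(441j³ + 1071j² + 867j + 233) + 20, so m³ ≡ 20 (mod 21).

[⇐] This fails: take m = 5. Then 5³ = 125 ≡ 20 (mod 21), yet 5 ≡ 5 (mod 21), not 17.

The forward direction holds; the converse fails.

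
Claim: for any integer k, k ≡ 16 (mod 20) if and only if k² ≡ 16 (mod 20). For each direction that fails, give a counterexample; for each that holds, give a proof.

Forward direction. Suppose k ≡ 16 (mod 20). Write k = 20j + 16. Then (20j + 16)² = 400j² + 640j + 256 = 20(20j² + 32j + 12) + 16, so k² ≡ 16 (mod 20).

Converse. This fails: take k = 4. Then 4² = 16 ≡ 16 (mod 20), yet 4 ≡ 4 (mod 20), not 16.

Only the forward direction holds.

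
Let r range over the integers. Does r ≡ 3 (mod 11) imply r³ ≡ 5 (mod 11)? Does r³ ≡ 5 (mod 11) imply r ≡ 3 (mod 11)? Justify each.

(⟹) Suppose r ≡ 3 (mod 11). Write r = 11j + 3. Then (11j + 3)³ = 1331j³ + 1089j² + 297j + 27 = 11(121j³ + 99j² + 27j + 2) + 5, so r³ ≡ 5 (mod 11).

(⟸) For the converse, argue contrapositively. If r ≢ 3 (mod 11), then r is congruent to one of 0, 1, 2, 4, 5, 6, 7, 8, 9, 10 modulo 11, and these give r³ ≡ 0, 1, 8, 9, 4, 7, 2, 6, 3, 10 respectively — never 5.

Both directions hold.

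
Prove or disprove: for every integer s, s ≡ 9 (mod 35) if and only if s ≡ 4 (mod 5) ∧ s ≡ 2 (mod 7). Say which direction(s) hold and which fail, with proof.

Equivalent; both directions hold.

(←) If s ≡ 4 (mod 5) and s ≡ 2 (mod 7), then by the Chinese remainder theorem s ≡ 9 (mod 35). This is exactly s ≡ 9 (mod 35).

(→) Suppose s ≡ 9 (mod 35); write s = 35j + 9. Since 5 ∣ 35, reducing mod 5 gives s ≡ 9 ≡ 4 (mod 5); since 7 ∣ 35, reducing mod 7 gives s ≡ 9 ≡ 2 (mod 7).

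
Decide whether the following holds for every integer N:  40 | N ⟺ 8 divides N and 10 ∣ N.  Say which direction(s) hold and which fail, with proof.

(→) If 40 ∣ N, write N = 40q. Since 40 = 5·8, N = 8·(5q), so 8 ∣ N; and since 40 = 4·10, N = 10·(4q), so 10 ∣ N.

(←) Suppose 8 ∣ N and 10 ∣ N. Any common multiple of 8 and 10 is a multiple of their lcm; here lcm(8, 10) = 8·10/gcd(8, 10) = 80/2 = 40, so 40 ∣ N.

The biconditional holds.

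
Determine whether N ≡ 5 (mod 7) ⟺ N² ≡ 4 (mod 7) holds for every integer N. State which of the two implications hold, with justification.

(⇒) holds; (⇐) fails.

[⇒] Suppose N ≡ 5 (mod 7). Write N = 7j + 5. Then (7j + 5)² = 49j² + 70j + 25 = 7(7j² + 10j + 3) + 4, so N² ≡ 4 (mod 7).

[⇐] This fails: take N = 2. Then 2² = 4 ≡ 4 (mod 7), yet 2 ≡ 2 (mod 7), not 5.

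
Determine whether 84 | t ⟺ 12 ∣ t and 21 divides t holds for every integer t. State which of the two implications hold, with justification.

Forward direction. If 84 ∣ t, write t = 84q. Since 84 = 7·12, t = 12·(7q), so 12 ∣ t; and since 84 = 4·21, t = 21·(4q), so 21 ∣ t.

Converse. Suppose 12 ∣ t and 21 ∣ t. Any common multiple of 12 and 21 is a multiple of their lcm; here lcm(12, 21) = 12·21/gcd(12, 21) = 252/3 = 84, so 84 ∣ t.

Equivalent; both directions hold.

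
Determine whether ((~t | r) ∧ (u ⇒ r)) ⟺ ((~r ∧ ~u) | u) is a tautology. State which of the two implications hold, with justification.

(⇒) fails and (⇐) fails.

(⇒) This fails. Under u = F, r = T, t = F, the left side is true but the right side is false.

(⇐) This fails. Under u = T, r = F, t = F, the left side is false but the right side is true.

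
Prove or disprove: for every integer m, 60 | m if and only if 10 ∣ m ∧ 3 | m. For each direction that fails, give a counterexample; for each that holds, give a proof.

Forward direction. If 60 ∣ m, write m = 60q. Since 60 = 6·10, m = 10·(6q), so 10 ∣ m; and since 60 = 20·3, m = 3·(20q), so 3 ∣ m.

Converse. This fails: take m = 30. Both 10 ∣ 30 and 3 ∣ 30, yet 30 is not a multiple of 60 (since 30 = 0·60 + 30), so 60 ∤ 30.

Only the forward implication holds.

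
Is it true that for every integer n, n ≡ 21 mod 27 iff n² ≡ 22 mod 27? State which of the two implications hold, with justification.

(→) This fails: take n = 21. Then 21 ≡ 21 (mod 27), but 21² = 441 ≡ 9 (mod 27), not 22.

(←) This fails: take n = 7. Then 7² = 49 ≡ 22 (mod 27), yet 7 ≡ 7 (mod 27), not 21.

(⇒) fails and (⇐) fails.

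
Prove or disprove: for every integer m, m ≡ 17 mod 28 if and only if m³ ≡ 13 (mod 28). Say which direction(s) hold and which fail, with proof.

(⟹) Suppose m ≡ 17 mod 28. Write m = 28j + 17. Then (28j + 17)³ = 21952j³ + 39984j² + 24276j + 4913 = 28(784j³ + 1428j² + 867j + 175) + 13, so m³ ≡ 13 (mod 28).

(⟸) This fails: take m = 5. Then 5³ = 125 ≡ 13 (mod 28), yet 5 ≡ 5 (mod 28), not 17.

Only the forward implication holds.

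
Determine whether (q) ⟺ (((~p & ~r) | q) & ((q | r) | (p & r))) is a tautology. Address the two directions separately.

[⇐] Assume the antecedent. If r is true, the antecedent forces (r = T, p = F, q = T) or (r = T, p = T, q = T), and q holds there. If r is false, the antecedent forces (r = F, p = F, q = T) or (r = F, p = T, q = T), and q holds there. Either way q holds.

[⇒] Assume the antecedent. If r is true, the antecedent forces (r = T, p = F, q = T) or (r = T, p = T, q = T), and the consequent holds there. If r is false, the antecedent forces (r = F, p = F, q = T) or (r = F, p = T, q = T), and the consequent holds there. Either way the consequent holds.

Both directions hold.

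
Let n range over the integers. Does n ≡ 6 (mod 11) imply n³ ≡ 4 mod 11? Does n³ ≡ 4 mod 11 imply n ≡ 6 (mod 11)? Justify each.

(→) This fails: take n = 6. Then 6 ≡ 6 (mod 11), but 6³ = 216 ≡ 7 (mod 11), not 4.

(←) This fails: take n = 5. Then 5³ = 125 ≡ 4 (mod 11), yet 5 ≡ 5 (mod 11), not 6.

Neither implication holds.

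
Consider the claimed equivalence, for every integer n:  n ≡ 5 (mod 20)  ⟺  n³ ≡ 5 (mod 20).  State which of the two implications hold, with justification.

Equivalent; both directions hold.

Forward direction. Suppose n ≡ 5 (mod 20). Write n = 20j + 5. Then (20j + 5)³ = 8000j³ + 6000j² + 1500j + 125 = 20(400j³ + 300j² + 75j + 6) + 5, so n³ ≡ 5 (mod 20).

Converse. Suppose n³ ≡ 5 (mod 20). The only residue r in {0, …, 19} with r³ ≡ 5 (mod 20) is r = 5, so n ≡ 5 (mod 20).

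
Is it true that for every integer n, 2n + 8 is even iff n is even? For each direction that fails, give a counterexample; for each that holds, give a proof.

(⟹) This fails: take n = 5. Then 2n + 8 = 18, which is even, yet n = 5 is odd, not even.

(⟸) Suppose n is even. Since 2 is even, 2n is even for every n, so 2n + 8 has the same parity as 8, which is even. Hence 2n + 8 is even.

Only the reverse direction holds.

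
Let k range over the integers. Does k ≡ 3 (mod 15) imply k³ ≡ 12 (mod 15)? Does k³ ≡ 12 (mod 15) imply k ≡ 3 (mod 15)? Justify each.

Both implications hold.

(←) Suppose k³ ≡ 12 (mod 15). The only residue r in {0, …, 14} with r³ ≡ 12 (mod 15) is r = 3, so k ≡ 3 (mod 15).

(→) Suppose k ≡ 3 (mod 15). Write k = 15j + 3. Then (15j + 3)³ = 3375j³ + 2025j² + 405j + 27 = 15(225j³ + 135j² + 27j + 1) + 12, so k³ ≡ 12 (mod 15).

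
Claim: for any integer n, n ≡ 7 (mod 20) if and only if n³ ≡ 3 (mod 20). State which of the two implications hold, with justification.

[⇒] Suppose n ≡ 7 (mod 20). Write n = 20j + 7. Then (20j + 7)³ = 8000j³ + 8400j² + 2940j + 343 = 20(400j³ + 420j² + 147j + 17) + 3, so n³ ≡ 3 (mod 20).

[⇐] Conversely, suppose n³ ≡ 3 (mod 20). The only residue r in {0, …, 19} with r³ ≡ 3 (mod 20) is r = 7, so n ≡ 7 (mod 20).

Both implications hold.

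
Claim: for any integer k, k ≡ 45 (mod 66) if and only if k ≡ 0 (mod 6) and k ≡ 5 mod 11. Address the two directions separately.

(⇒) fails and (⇐) fails.

(→) This fails: k = 45 gives 45 ≡ 45 (mod 66) but 45 ≡ 3 (mod 6), so the conjunction on the right does not hold.

(←) This fails: k = 60 satisfies both congruences on the right (60 ≡ 0 mod 6 and 60 ≡ 5 mod 11) yet 60 ≡ 60 (mod 66), not 45.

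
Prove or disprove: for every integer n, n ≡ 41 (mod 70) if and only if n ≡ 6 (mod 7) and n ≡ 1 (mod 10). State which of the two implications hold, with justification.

(⇒) Suppose n ≡ 41 (mod 70); write n = 70j + 41. Since 7 ∣ 70, reducing mod 7 gives n ≡ 41 ≡ 6 (mod 7); since 10 ∣ 70, reducing mod 10 gives n ≡ 41 ≡ 1 (mod 10).

(⇐) Conversely, if n ≡ 6 (mod 7) and n ≡ 1 (mod 10), then by the Chinese remainder theorem n ≡ 41 (mod 70). This is exactly n ≡ 41 (mod 70).

Both implications hold.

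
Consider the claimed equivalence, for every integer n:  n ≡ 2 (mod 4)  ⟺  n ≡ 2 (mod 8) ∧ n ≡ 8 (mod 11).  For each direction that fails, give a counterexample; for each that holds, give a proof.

Only the reverse direction holds.

Converse. If n ≡ 2 (mod 8) and n ≡ 8 (mod 11), then by the Chinese remainder theorem n ≡ 74 (mod 88). Since 74 ≡ 2 (mod 4) and 4 ∣ 88, we get n ≡ 2 (mod 4).

Forward direction. This fails: n = 2 gives 2 ≡ 2 (mod 4) but 2 ≡ 2 (mod 11), so the conjunction on the right does not hold.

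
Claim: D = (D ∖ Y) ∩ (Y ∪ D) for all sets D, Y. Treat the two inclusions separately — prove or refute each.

(⟹) This inclusion fails. Take D = {1}, Y = {1}; then 1 ∈ D but 1 ∉ (D ∖ Y) ∩ (Y ∪ D).

(⟸) Let x ∈ (D ∖ Y) ∩ (Y ∪ D). Then x ∈ D and x ∉ Y, from which x ∈ D.

Only the reverse inclusion holds.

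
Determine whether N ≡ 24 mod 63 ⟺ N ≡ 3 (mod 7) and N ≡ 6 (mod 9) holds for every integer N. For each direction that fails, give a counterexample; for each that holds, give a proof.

Both directions hold.

(⟹) Suppose N ≡ 24 (mod 63); write N = 63j + 24. Since 7 ∣ 63, reducing mod 7 gives N ≡ 24 ≡ 3 (mod 7); since 9 ∣ 63, reducing mod 9 gives N ≡ 24 ≡ 6 (mod 9).

(⟸) Conversely, if N ≡ 3 (mod 7) and N ≡ 6 (mod 9), then by the Chinese remainder theorem N ≡ 24 (mod 63). This is exactly N ≡ 24 (mod 63).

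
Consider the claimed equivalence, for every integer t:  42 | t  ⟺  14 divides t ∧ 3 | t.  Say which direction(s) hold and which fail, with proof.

(⟹) If 42 ∣ t, write t = 42q. Since 42 = 3·14, t = 14·(3q), so 14 ∣ t; and since 42 = 14·3, t = 3·(14q), so 3 ∣ t.

(⟸) Suppose 14 ∣ t and 3 ∣ t. Any common multiple of 14 and 3 is a multiple of their lcm; here gcd(14, 3) = 1, so lcm(14, 3) = 14·3 = 42, so 42 ∣ t.

Both directions hold; the statement is true.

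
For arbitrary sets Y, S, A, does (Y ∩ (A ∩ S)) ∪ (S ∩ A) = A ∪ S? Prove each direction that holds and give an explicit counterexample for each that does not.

Only the forward inclusion holds.

(⟹) Let x ∈ (Y ∩ (A ∩ S)) ∪ (S ∩ A). Then either x ∈ S ∩ A and x ∉ Y; or x ∈ Y ∩ S ∩ A. In each case x ∈ A ∪ S, so (Y ∩ (A ∩ S)) ∪ (S ∩ A) ⊆ A ∪ S.

(⟸) This inclusion fails. Take Y = ∅, S = {1}, A = ∅; then 1 ∈ A ∪ S but 1 ∉ (Y ∩ (A ∩ S)) ∪ (S ∩ A).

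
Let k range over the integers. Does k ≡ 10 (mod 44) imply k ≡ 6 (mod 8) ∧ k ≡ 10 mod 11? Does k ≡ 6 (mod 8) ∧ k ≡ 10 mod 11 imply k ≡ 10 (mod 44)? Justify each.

(⟹) This fails: k = 10 gives 10 ≡ 10 (mod 44) but 10 ≡ 2 (mod 8), so the conjunction on the right does not hold.

(⟸) Conversely, if k ≡ 6 (mod 8) and k ≡ 10 (mod 11), then by the Chinese remainder theorem k ≡ 54 (mod 88). Since 54 ≡ 10 (mod 44) and 44 ∣ 88, we get k ≡ 10 (mod 44).

Only the converse holds.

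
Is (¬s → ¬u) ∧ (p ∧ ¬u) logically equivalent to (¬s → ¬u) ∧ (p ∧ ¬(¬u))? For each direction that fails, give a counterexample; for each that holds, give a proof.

Forward direction. This fails. Under s = F, p = T, u = F, the left side is true but the right side is false.

Converse. This fails. Under s = T, p = T, u = T, the left side is false but the right side is true.

Both directions fail.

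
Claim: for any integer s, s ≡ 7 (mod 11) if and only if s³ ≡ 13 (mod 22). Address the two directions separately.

[⇐] The residues r modulo 22 with r³ ≡ 13 (mod 22) are exactly {7}, and each is ≡ 7 (mod 11).

[⇒] This fails: take s = 18. Then 18 ≡ 7 (mod 11), but 18³ = 5832 ≡ 2 (mod 22), not 13.

(⇒) fails; (⇐) holds.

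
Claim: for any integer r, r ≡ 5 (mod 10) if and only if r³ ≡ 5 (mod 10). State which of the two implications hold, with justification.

[⇒] Suppose r ≡ 5 (mod 10). Write r = 10j + 5. Then (10j + 5)³ = 1000j³ + 1500j² + 750j + 125 = 10(100j³ + 150j² + 75j + 12) + 5, so r³ ≡ 5 (mod 10).

[⇐] Conversely, suppose r³ ≡ 5 (mod 10). The only residue r in {0, …, 9} with r³ ≡ 5 (mod 10) is r = 5, so r ≡ 5 (mod 10).

Equivalent; both directions hold.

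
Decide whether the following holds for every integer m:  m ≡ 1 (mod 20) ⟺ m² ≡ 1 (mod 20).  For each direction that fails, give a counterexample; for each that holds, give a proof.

[⇐] This fails: take m = 9. Then 9² = 81 ≡ 1 (mod 20), yet 9 ≡ 9 (mod 20), not 1.

[⇒] Suppose m ≡ 1 (mod 20). Write m = 20j + 1. Then (20j + 1)² = 400j² + 40j + 1 = 20(20j² + 2j) + 1, so m² ≡ 1 (mod 20).

Not equivalent: only (⇒) holds.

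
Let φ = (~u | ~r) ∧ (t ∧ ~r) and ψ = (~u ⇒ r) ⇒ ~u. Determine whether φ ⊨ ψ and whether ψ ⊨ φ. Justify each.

(→) This fails. Under u = T, t = T, r = F, the left side is true but the right side is false.

(←) This fails. Under u = F, t = F, r = F, the left side is false but the right side is true.

Neither implication holds.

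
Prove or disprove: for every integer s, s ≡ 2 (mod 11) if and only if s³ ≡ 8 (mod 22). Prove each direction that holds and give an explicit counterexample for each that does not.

(⇒) This fails: take s = 13. Then 13 ≡ 2 (mod 11), but 13³ = 2197 ≡ 19 (mod 22), not 8.

(⇐) Conversely, the residues r modulo 22 with r³ ≡ 8 (mod 22) are exactly {2}, and each is ≡ 2 (mod 11).

Only the reverse direction holds.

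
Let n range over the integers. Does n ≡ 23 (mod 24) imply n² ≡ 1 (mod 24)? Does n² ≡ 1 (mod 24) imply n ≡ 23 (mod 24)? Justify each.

Not equivalent: only (⇒) holds.

[⇒] Suppose n ≡ 23 (mod 24). Write n = 24j + 23. Then (24j + 23)² = 576j² + 1104j + 529 = 24(24j² + 46j + 22) + 1, so n² ≡ 1 (mod 24).

[⇐] This fails: take n = 1. Then 1² = 1 ≡ 1 (mod 24), yet 1 ≡ 1 (mod 24), not 23.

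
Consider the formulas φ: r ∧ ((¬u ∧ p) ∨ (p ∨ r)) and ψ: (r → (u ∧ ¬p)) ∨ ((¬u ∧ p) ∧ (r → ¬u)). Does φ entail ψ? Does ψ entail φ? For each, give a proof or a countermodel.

(⇒) fails and (⇐) fails.

Forward direction. This fails. Under p = F, r = T, u = F, the left side is true but the right side is false.

Converse. This fails. Under p = F, r = F, u = F, the left side is false but the right side is true.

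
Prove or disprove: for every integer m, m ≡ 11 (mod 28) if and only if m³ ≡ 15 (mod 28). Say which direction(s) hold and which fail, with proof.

[⇒] Suppose m ≡ 11 (mod 28). Write m = 28j + 11. Then (28j + 11)³ = 21952j³ + 25872j² + 10164j + 1331 = 28(784j³ + 924j² + 363j + 47) + 15, so m³ ≡ 15 (mod 28).

[⇐] This fails: take m = 15. Then 15³ = 3375 ≡ 15 (mod 28), yet 15 ≡ 15 (mod 28), not 11.

(⇒) holds; (⇐) fails.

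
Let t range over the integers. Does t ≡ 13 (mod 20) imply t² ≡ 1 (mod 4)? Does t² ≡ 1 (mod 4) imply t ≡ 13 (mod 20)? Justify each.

(←) This fails: take t = 1. Then 1² = 1 ≡ 1 (mod 4), yet 1 ≡ 1 (mod 20), not 13.

(→) Suppose t ≡ 13 (mod 20). Then t² ≡ 13² = 169 (mod 20), and since 4 ∣ 20, also t² ≡ 1 (mod 4).

(⇒) holds; (⇐) fails.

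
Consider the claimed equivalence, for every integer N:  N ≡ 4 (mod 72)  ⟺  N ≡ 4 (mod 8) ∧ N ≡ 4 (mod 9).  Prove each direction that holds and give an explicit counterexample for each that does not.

Both implications hold.

Forward direction. Suppose N ≡ 4 (mod 72); write N = 72j + 4. Since 8 ∣ 72, reducing mod 8 gives N ≡ 4 (mod 8); since 9 ∣ 72, reducing mod 9 gives N ≡ 4 (mod 9).

Converse. If N ≡ 4 (mod 8) and N ≡ 4 (mod 9), then by the Chinese remainder theorem N ≡ 4 (mod 72). This is exactly N ≡ 4 (mod 72).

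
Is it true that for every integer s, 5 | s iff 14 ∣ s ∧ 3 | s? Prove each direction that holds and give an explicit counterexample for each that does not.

(→) This fails: take s = 5. Certainly 5 ∣ 5, but 14 ∤ 5.

(←) This fails: take s = 42. Both 14 ∣ 42 and 3 ∣ 42, yet 42 is not a multiple of 5 (since 42 = 8·5 + 2), so 5 ∤ 42.

Neither implication holds.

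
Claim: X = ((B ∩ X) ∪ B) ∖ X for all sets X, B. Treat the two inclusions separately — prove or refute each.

Both inclusions fail.

(⟹) This inclusion fails. Take X = {1}, B = ∅; then 1 ∈ X but 1 ∉ ((B ∩ X) ∪ B) ∖ X.

(⟸) This inclusion fails. Take X = ∅, B = {1}; then 1 ∈ ((B ∩ X) ∪ B) ∖ X but 1 ∉ X.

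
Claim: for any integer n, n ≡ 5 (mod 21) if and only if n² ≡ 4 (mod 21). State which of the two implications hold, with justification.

Not equivalent: only (⇒) holds.

[⇒] Suppose n ≡ 5 (mod 21). Write n = 21j + 5. Then (21j + 5)² = 441j² + 210j + 25 = 21(21j² + 10j + 1) + 4, so n² ≡ 4 (mod 21).

[⇐] This fails: take n = 2. Then 2² = 4 ≡ 4 (mod 21), yet 2 ≡ 2 (mod 21), not 5.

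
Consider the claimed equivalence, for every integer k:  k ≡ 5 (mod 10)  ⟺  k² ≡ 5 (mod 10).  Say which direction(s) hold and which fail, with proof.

Both implications hold.

(⟹) Suppose k ≡ 5 (mod 10). Write k = 10j + 5. Then (10j + 5)² = 100j² + 100j + 25 = 10(10j² + 10j + 2) + 5, so k² ≡ 5 (mod 10).

(⟸) Conversely, suppose k² ≡ 5 (mod 10). The only residue r in {0, …, 9} with r² ≡ 5 (mod 10) is r = 5, so k ≡ 5 (mod 10).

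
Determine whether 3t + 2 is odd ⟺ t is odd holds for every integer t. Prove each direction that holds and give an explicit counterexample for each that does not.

The biconditional holds.

(⇒) Suppose 3t + 2 is odd. Since 3 is odd, 3t and t have the same parity, so 3t + 2 ≡ t + 2 (mod 2). As 2 is even, 3t + 2 is odd exactly when t is odd. Thus t is odd.

(⇐) Conversely, suppose t is odd; write t = 2j + 1. Then 3t + 2 = 3·(2j + 1) + 2 = 2·3j + 5, which is odd.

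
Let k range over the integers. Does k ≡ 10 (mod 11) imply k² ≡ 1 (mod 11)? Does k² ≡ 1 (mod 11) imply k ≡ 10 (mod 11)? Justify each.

(⇒) Suppose k ≡ 10 (mod 11). Write k = 11j + 10. Then (11j + 10)² = 121j² + 220j + 100 = 11(11j² + 20j + 9) + 1, so k² ≡ 1 (mod 11).

(⇐) This fails: take k = 1. Then 1² = 1 ≡ 1 (mod 11), yet 1 ≡ 1 (mod 11), not 10.

(⇒) holds; (⇐) fails.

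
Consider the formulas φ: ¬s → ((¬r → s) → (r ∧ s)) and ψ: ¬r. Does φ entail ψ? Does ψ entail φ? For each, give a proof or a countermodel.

Only the converse holds.

Converse. Assume the antecedent. If r is true, the antecedent cannot hold. If r is false, ¬s → ((¬r → s) → (r ∧ s)) reduces to true regardless of the other variables. Either way ¬s → ((¬r → s) → (r ∧ s)) holds.

Forward direction. This fails. Under r = T, s = T, the left side is true but the right side is false.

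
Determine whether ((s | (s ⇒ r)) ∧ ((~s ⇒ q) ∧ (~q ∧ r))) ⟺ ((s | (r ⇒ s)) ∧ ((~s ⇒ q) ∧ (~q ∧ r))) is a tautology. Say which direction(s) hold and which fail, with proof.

Both directions hold; the statement is true.

[⇒] Assume the antecedent. If q is true, the antecedent cannot hold. If q is false, the antecedent forces (q = F, r = T, s = T), and the consequent holds there. Either way the consequent holds.

[⇐] Assume the antecedent. If q is true, the antecedent cannot hold. If q is false, the antecedent forces (q = F, r = T, s = T), and the consequent holds there. Either way the consequent holds.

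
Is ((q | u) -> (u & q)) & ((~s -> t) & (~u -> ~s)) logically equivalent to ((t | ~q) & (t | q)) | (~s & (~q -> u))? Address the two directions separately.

(⇒) This fails. Under s = T, q = T, t = F, u = T, the left side is true but the right side is false.

(⇐) This fails. Under s = F, q = T, t = F, u = F, the left side is false but the right side is true.

Both directions fail.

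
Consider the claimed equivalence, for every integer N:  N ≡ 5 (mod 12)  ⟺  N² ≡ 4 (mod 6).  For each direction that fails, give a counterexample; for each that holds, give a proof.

(⇒) This fails: take N = 5. Then 5 ≡ 5 (mod 12), but 5² = 25 ≡ 1 (mod 6), not 4.

(⇐) This fails: take N = 2. Then 2² = 4 ≡ 4 (mod 6), yet 2 ≡ 2 (mod 12), not 5.

(⇒) fails and (⇐) fails.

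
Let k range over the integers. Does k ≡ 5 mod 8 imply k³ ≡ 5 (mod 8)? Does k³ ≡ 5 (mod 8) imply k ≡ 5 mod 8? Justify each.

Both directions hold; the statement is true.

(⇒) Suppose k ≡ 5 mod 8. Write k = 8j + 5. Then (8j + 5)³ = 512j³ + 960j² + 600j + 125 = 8(64j³ + 120j² + 75j + 15) + 5, so k³ ≡ 5 (mod 8).

(⇐) Conversely, suppose k³ ≡ 5 (mod 8). The only residue r in {0, …, 7} with r³ ≡ 5 (mod 8) is r = 5, so k ≡ 5 (mod 8).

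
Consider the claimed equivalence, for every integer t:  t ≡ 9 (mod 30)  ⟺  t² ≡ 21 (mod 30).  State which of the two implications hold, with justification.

(→) Suppose t ≡ 9 (mod 30). Write t = 30j + 9. Then (30j + 9)² = 900j² + 540j + 81 = 30(30j² + 18j + 2) + 21, so t² ≡ 21 (mod 30).

(←) This fails: take t = 21. Then 21² = 441 ≡ 21 (mod 30), yet 21 ≡ 21 (mod 30), not 9.

Only the forward direction holds.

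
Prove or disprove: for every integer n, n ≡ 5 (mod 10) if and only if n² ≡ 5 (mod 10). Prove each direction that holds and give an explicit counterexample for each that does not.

Both directions hold; the statement is true.

[⇒] Suppose n ≡ 5 (mod 10). Write n = 10j + 5. Then (10j + 5)² = 100j² + 100j + 25 = 10(10j² + 10j + 2) + 5, so n² ≡ 5 (mod 10).

[⇐] Conversely, suppose n² ≡ 5 (mod 10). The only residue r in {0, …, 9} with r² ≡ 5 (mod 10) is r = 5, so n ≡ 5 (mod 10).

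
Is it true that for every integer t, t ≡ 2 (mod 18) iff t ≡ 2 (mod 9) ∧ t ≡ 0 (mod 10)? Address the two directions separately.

Only the reverse direction holds.

(⟹) This fails: t = 2 gives 2 ≡ 2 (mod 18) but 2 ≡ 2 (mod 10), so the conjunction on the right does not hold.

(⟸) Conversely, if t ≡ 2 (mod 9) and t ≡ 0 (mod 10), then by the Chinese remainder theorem t ≡ 20 (mod 90). Since 20 ≡ 2 (mod 18) and 18 ∣ 90, we get t ≡ 2 (mod 18).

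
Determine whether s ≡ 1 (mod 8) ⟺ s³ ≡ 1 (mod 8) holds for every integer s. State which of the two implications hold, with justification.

Both directions hold; the statement is true.

(⇒) Suppose s ≡ 1 (mod 8). Write s = 8j + 1. Then (8j + 1)³ = 512j³ + 192j² + 24j + 1 = 8(64j³ + 24j² + 3j) + 1, so s³ ≡ 1 (mod 8).

(⇐) Conversely, suppose s³ ≡ 1 (mod 8). The only residue r in {0, …, 7} with r³ ≡ 1 (mod 8) is r = 1, so s ≡ 1 (mod 8).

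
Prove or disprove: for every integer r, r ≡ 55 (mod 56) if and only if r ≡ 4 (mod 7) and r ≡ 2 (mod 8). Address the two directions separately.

(⇒) This fails: r = 55 gives 55 ≡ 55 (mod 56) but 55 ≡ 6 (mod 7), so the conjunction on the right does not hold.

(⇐) This fails: r = 18 satisfies both congruences on the right (18 ≡ 4 mod 7 and 18 ≡ 2 mod 8) yet 18 ≡ 18 (mod 56), not 55.

Neither direction holds.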